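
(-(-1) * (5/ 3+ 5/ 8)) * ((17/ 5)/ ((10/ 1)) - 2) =-913/ 240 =-3.80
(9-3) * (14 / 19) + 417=8007 / 19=421.42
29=29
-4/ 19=-0.21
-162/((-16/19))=1539/8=192.38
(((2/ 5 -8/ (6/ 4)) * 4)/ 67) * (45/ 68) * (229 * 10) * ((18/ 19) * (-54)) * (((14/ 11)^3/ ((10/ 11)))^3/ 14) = 19021.54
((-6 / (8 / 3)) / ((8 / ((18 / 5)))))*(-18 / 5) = 729 / 200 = 3.64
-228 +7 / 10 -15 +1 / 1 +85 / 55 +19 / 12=-157193 / 660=-238.17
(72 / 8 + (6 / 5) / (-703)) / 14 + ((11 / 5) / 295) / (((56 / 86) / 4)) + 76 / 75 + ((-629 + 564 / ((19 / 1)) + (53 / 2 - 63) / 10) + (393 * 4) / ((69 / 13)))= -611198719493 / 2003339100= -305.09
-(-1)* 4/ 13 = 4/ 13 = 0.31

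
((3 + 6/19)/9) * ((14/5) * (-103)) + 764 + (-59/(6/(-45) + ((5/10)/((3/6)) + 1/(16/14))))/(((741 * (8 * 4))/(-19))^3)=55668295509443/84634767360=657.75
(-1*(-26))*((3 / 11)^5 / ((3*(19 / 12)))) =25272 / 3059969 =0.01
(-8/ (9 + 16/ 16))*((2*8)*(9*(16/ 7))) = -9216/ 35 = -263.31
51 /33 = 17 /11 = 1.55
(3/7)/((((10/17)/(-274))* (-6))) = 2329/70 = 33.27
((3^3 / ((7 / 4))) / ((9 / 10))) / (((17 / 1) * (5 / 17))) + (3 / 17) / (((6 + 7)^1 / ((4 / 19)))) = 3.43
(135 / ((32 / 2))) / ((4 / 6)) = 405 / 32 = 12.66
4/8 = 1/2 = 0.50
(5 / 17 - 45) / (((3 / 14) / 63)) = -223440 / 17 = -13143.53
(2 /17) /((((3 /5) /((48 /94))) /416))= 33280 /799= 41.65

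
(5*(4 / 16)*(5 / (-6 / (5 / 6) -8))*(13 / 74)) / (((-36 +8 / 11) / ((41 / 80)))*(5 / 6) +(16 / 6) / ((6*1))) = 0.00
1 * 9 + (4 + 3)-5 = 11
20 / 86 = 10 / 43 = 0.23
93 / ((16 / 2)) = 93 / 8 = 11.62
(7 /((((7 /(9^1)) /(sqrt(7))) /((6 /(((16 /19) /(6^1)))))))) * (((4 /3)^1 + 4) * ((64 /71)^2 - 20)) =-198477648 * sqrt(7) /5041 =-104170.30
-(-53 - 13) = 66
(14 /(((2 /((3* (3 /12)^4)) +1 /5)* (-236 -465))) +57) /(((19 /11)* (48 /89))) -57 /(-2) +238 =16270737231 /49653232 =327.69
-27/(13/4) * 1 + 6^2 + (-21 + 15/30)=187/26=7.19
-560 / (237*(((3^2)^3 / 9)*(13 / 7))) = -3920 / 249561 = -0.02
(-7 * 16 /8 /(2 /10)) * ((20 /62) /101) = -0.22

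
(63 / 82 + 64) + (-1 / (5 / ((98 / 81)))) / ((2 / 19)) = 62.47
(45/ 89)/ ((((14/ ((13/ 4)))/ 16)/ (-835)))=-1568.14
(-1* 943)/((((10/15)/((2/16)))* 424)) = -2829/6784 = -0.42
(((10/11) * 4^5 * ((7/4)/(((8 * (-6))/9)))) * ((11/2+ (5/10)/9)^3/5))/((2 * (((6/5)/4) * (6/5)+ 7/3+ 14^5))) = -175000000/17970134391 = -0.01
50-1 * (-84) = 134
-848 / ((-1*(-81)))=-848 / 81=-10.47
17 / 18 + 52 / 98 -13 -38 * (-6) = 190931 / 882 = 216.48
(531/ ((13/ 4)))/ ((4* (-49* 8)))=-531/ 5096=-0.10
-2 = -2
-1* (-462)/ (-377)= -462/ 377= -1.23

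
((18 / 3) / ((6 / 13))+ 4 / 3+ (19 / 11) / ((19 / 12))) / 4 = 509 / 132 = 3.86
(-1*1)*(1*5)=-5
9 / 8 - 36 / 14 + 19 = 983 / 56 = 17.55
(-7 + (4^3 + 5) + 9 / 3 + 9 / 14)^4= 713283282721 / 38416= 18567349.09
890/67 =13.28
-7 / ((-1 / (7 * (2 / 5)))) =98 / 5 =19.60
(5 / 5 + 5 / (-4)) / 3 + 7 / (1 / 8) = 671 / 12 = 55.92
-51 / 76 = -0.67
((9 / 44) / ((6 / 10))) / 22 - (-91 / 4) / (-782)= -2573 / 189244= -0.01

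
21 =21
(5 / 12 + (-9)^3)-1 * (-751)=269 / 12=22.42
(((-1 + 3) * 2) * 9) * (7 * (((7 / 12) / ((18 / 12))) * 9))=882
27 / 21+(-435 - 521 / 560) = -243401 / 560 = -434.64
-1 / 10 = -0.10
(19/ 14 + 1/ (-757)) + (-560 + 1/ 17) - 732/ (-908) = -22811875825/ 40897682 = -557.78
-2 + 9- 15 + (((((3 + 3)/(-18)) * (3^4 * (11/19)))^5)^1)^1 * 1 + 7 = -2310908297356/2476099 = -933285.91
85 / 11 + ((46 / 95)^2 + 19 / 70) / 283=3040052359 / 393327550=7.73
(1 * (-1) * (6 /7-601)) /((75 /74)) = 310874 /525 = 592.14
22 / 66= 0.33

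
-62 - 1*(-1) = -61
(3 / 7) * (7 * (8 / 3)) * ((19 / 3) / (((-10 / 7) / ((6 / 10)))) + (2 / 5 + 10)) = 1548 / 25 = 61.92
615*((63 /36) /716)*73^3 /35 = 47849091 /2864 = 16707.08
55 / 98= 0.56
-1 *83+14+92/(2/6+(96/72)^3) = -2553/73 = -34.97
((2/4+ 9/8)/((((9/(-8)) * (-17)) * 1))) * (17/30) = 13/270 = 0.05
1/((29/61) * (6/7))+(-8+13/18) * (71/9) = -129100/2349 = -54.96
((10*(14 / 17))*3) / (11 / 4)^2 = 6720 / 2057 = 3.27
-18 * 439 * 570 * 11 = -49545540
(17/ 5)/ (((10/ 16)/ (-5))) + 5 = -111/ 5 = -22.20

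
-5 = -5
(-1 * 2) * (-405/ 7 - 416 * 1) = 947.71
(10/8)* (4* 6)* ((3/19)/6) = 15/19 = 0.79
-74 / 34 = -37 / 17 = -2.18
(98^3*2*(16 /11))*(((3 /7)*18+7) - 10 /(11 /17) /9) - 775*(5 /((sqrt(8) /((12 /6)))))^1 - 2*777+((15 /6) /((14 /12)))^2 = 1898836183087 /53361 - 3875*sqrt(2) /2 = 35581978.82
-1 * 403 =-403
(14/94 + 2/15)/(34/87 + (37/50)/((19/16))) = 548245/1969394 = 0.28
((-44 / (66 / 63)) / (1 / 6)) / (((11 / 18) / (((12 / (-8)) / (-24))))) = -567 / 22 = -25.77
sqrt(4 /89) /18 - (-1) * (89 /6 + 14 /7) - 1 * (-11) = sqrt(89) /801 + 167 /6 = 27.85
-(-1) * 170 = 170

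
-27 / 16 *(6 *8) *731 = -59211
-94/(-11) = 94/11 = 8.55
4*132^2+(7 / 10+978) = 706747 / 10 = 70674.70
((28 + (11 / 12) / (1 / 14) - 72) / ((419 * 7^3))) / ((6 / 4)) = -187 / 1293453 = -0.00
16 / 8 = 2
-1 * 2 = -2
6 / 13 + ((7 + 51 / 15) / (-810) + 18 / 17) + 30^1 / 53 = 49182412 / 23718825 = 2.07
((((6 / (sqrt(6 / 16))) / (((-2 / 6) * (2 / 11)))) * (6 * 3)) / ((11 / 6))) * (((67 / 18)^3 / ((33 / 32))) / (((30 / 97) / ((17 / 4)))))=-1983832748 * sqrt(6) / 4455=-1090769.47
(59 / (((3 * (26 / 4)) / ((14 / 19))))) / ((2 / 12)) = 3304 / 247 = 13.38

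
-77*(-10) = 770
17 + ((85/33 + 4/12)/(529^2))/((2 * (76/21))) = 994275157/58486769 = 17.00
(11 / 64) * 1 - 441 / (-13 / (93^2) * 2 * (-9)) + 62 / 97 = -1315412849 / 80704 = -16299.23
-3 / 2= -1.50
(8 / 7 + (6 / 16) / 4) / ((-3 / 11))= -3047 / 672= -4.53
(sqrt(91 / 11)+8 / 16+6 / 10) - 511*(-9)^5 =sqrt(1001) / 11+301740401 / 10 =30174042.98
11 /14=0.79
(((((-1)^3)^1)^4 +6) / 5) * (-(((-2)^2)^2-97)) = 113.40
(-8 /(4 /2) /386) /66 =-1 /6369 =-0.00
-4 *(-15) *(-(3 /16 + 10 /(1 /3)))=-7245 /4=-1811.25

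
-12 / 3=-4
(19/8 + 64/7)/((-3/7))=-215/8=-26.88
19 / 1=19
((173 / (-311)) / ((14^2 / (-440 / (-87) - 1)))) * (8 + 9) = -1038173 / 5303172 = -0.20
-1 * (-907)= 907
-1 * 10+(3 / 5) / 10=-497 / 50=-9.94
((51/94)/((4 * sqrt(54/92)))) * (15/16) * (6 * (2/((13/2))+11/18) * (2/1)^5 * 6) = 18275 * sqrt(138)/1222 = 175.68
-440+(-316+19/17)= -12833/17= -754.88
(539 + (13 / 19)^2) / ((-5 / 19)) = -194748 / 95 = -2049.98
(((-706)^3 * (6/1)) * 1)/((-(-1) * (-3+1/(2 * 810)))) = 3420427331520/4859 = 703936474.90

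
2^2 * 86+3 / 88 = 30275 / 88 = 344.03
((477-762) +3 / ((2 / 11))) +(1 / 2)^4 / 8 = -34367 / 128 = -268.49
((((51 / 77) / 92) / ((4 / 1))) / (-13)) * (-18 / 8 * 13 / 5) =459 / 566720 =0.00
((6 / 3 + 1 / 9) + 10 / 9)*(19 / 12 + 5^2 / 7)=12557 / 756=16.61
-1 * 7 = -7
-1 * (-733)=733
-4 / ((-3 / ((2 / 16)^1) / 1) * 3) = 1 / 18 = 0.06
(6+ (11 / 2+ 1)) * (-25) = -625 / 2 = -312.50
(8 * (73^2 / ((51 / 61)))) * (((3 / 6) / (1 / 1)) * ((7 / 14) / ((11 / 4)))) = 2600552 / 561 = 4635.57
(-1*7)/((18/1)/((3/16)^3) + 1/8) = -168/65539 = -0.00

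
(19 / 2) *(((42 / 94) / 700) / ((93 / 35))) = 133 / 58280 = 0.00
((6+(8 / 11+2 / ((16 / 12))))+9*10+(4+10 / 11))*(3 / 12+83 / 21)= 800957 / 1848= 433.42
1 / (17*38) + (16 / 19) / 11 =555 / 7106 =0.08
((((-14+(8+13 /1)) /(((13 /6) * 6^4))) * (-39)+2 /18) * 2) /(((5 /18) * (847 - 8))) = 1 /8390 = 0.00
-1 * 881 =-881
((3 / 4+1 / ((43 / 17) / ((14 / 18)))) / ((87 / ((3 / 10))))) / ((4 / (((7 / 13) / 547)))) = 11459 / 12769080480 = 0.00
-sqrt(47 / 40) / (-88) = sqrt(470) / 1760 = 0.01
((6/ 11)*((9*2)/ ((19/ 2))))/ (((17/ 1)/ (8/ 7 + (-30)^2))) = 71712/ 1309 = 54.78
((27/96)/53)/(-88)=-9/149248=-0.00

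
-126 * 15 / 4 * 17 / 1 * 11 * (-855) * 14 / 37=1057639275 / 37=28584845.27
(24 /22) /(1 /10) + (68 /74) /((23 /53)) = 121942 /9361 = 13.03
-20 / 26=-10 / 13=-0.77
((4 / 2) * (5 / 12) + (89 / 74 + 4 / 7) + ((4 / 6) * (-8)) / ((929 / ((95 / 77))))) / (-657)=-20647454 / 5216687091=-0.00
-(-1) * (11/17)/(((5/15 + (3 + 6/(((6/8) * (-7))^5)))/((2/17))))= 14975037/655429169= 0.02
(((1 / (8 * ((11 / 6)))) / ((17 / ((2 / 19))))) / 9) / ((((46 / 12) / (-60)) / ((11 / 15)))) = -4 / 7429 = -0.00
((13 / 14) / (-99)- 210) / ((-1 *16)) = 291073 / 22176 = 13.13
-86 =-86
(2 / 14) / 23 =1 / 161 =0.01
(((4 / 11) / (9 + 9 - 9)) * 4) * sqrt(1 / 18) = 8 * sqrt(2) / 297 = 0.04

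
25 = 25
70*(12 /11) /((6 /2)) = 280 /11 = 25.45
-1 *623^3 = -241804367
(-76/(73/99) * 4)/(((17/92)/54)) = -149516928/1241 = -120481.01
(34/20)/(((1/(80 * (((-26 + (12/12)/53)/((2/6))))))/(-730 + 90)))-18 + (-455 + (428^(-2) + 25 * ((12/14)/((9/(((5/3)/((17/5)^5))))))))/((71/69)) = 139429415357803648838237/20553493877299824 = 6783733.03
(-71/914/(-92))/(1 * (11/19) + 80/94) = 63403/107380376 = 0.00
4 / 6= 2 / 3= 0.67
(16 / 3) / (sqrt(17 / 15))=16* sqrt(255) / 51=5.01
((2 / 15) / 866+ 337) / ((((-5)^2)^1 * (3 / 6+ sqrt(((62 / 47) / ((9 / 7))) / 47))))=29010567264 / 982098125 - 411497408 * sqrt(434) / 982098125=20.81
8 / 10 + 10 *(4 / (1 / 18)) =3604 / 5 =720.80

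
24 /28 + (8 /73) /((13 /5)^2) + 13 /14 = 311225 /172718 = 1.80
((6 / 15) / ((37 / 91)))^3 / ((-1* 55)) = -6028568 / 348239375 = -0.02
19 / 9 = 2.11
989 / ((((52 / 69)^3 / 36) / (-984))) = -359659208907 / 4394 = -81852346.13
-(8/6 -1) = -1/3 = -0.33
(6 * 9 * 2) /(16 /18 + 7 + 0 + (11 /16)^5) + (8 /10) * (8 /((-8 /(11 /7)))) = 1293321116 /106257697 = 12.17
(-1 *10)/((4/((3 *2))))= -15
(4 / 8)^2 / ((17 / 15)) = 15 / 68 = 0.22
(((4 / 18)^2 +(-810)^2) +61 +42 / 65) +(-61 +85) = 3454817687 / 5265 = 656185.70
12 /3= 4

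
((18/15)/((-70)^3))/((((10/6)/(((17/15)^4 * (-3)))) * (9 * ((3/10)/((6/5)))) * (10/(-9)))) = -83521/20097656250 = -0.00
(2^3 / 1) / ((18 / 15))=20 / 3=6.67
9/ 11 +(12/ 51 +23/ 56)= 15333/ 10472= 1.46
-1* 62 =-62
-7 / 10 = -0.70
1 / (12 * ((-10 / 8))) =-1 / 15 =-0.07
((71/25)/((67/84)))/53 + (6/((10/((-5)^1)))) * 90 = -23963286/88775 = -269.93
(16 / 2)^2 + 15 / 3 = 69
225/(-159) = -75/53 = -1.42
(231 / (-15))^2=5929 / 25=237.16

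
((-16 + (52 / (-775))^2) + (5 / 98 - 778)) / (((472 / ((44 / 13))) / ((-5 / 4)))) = 514058208213 / 72234526000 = 7.12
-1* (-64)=64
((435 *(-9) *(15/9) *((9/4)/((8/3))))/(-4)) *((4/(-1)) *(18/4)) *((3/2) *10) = -23783625/64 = -371619.14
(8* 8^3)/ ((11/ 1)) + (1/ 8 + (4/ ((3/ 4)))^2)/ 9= 2676835/ 7128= 375.54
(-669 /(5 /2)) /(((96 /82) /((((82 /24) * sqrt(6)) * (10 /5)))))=-374863 * sqrt(6) /240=-3825.93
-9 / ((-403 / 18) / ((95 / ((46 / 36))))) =277020 / 9269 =29.89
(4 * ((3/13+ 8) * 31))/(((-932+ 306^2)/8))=3317/37661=0.09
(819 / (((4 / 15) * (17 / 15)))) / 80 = 36855 / 1088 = 33.87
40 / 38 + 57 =1103 / 19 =58.05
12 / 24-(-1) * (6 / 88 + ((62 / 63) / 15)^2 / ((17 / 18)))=42508897 / 74220300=0.57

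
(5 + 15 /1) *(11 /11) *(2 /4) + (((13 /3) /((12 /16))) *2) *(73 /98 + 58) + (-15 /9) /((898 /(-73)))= 90947569 /132006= 688.97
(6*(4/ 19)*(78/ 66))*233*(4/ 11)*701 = 203839584/ 2299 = 88664.46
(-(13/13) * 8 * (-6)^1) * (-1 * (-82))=3936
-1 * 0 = 0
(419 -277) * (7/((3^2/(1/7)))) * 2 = 31.56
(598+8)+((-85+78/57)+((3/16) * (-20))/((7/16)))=68335/133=513.80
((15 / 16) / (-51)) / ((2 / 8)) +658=44739 / 68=657.93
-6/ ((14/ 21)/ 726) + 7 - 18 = -6545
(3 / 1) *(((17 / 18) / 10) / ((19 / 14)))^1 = 119 / 570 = 0.21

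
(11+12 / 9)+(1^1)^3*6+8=79 / 3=26.33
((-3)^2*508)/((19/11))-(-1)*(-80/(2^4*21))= 1056037/399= 2646.71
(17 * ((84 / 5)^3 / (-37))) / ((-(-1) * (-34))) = 296352 / 4625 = 64.08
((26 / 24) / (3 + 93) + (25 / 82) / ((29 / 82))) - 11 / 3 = -93319 / 33408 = -2.79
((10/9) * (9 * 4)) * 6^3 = 8640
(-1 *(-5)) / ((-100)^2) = 1 / 2000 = 0.00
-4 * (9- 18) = 36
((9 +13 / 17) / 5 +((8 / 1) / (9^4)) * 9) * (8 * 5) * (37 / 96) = 2251339 / 74358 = 30.28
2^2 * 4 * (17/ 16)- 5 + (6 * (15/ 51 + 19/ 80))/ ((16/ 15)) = 32619/ 2176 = 14.99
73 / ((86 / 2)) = 73 / 43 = 1.70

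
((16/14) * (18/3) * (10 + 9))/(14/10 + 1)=54.29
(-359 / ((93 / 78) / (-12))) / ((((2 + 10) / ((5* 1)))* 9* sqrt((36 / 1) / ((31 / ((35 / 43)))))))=4667* sqrt(46655) / 5859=172.05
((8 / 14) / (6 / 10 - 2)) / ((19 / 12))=-240 / 931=-0.26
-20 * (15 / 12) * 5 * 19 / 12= -2375 / 12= -197.92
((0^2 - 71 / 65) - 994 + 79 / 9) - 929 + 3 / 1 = -1118704 / 585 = -1912.31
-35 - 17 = -52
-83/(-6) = 83/6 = 13.83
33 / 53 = 0.62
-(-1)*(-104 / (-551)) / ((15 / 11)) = 1144 / 8265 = 0.14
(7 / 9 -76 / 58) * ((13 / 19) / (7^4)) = -1807 / 11906559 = -0.00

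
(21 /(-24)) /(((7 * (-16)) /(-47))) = -47 /128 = -0.37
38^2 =1444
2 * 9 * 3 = 54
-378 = -378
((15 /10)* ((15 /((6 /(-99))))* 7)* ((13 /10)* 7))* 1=-189189 /8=-23648.62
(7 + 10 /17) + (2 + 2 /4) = 343 /34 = 10.09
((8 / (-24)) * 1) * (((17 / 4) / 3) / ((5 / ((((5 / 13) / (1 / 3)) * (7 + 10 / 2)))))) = -17 / 13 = -1.31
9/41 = 0.22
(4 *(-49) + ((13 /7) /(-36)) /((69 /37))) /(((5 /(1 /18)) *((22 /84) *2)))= -3408529 /819720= -4.16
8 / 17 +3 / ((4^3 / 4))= 179 / 272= 0.66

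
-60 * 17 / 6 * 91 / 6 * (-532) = 4115020 / 3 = 1371673.33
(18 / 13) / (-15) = -6 / 65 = -0.09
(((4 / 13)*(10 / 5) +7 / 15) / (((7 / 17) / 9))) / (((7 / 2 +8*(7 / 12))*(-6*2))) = -10761 / 44590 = -0.24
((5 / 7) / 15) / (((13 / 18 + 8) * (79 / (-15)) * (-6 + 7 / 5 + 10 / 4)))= 300 / 607747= 0.00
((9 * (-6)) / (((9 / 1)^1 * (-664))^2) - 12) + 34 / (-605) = -4823843741 / 400113120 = -12.06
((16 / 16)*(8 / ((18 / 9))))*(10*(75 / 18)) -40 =380 / 3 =126.67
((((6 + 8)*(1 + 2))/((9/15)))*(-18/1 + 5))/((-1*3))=910/3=303.33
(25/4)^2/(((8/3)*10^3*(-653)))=-15/668672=-0.00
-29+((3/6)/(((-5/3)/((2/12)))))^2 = -29.00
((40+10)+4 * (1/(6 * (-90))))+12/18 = 6839/135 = 50.66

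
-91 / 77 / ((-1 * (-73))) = -13 / 803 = -0.02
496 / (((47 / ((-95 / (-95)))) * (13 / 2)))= 992 / 611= 1.62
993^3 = 979146657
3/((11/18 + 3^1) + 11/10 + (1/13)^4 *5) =3855735/6055157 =0.64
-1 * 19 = -19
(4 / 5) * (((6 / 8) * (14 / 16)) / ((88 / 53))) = 1113 / 3520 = 0.32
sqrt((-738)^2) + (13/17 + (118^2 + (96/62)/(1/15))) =7739517/527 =14685.99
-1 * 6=-6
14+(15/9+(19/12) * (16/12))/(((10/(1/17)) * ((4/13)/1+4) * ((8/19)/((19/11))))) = 3109333/221760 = 14.02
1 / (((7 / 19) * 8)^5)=2476099 / 550731776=0.00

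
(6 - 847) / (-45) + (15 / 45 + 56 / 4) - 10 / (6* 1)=1411 / 45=31.36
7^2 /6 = 49 /6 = 8.17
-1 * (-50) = 50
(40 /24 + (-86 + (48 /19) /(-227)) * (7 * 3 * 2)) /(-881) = 46720151 /11399259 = 4.10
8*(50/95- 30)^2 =2508800/361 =6949.58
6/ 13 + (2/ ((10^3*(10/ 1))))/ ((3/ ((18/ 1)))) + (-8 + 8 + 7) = 242539/ 32500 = 7.46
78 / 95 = 0.82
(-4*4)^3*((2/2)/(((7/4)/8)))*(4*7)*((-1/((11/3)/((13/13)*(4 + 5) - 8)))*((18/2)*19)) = 268959744/11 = 24450885.82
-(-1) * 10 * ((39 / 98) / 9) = 0.44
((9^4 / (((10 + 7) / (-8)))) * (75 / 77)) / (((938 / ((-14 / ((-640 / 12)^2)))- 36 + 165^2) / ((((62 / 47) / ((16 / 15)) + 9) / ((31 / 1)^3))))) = 17045970075 / 2695177171724807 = 0.00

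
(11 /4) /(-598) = -11 /2392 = -0.00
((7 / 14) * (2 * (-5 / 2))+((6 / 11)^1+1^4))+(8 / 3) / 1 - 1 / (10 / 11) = 101 / 165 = 0.61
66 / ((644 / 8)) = 132 / 161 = 0.82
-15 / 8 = -1.88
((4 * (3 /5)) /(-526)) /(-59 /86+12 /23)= 11868 /427375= 0.03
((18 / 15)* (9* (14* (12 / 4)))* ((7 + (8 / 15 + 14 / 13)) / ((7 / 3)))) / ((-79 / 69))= -37535724 / 25675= -1461.96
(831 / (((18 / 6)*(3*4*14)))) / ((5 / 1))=277 / 840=0.33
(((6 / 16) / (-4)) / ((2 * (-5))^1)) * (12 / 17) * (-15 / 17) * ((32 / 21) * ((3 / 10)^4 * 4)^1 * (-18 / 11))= 0.00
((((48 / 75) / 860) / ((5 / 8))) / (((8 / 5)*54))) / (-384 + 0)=-1 / 27864000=-0.00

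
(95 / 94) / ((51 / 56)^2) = 148960 / 122247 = 1.22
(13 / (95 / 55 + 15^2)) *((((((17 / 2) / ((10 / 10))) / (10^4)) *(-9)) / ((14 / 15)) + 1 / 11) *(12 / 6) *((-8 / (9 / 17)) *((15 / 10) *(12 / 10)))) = -11260171 / 43645000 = -0.26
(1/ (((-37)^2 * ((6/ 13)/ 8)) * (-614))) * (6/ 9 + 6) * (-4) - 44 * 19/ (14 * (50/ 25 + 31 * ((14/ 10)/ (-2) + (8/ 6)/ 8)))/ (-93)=-0.04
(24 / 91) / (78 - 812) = -12 / 33397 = -0.00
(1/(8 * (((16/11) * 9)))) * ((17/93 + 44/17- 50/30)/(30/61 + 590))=65087/3644647680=0.00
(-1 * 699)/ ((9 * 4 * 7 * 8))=-233/ 672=-0.35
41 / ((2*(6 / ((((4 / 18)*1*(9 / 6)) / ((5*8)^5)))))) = 41 / 3686400000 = 0.00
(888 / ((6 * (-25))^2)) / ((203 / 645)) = 3182 / 25375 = 0.13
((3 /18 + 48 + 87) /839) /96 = 811 /483264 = 0.00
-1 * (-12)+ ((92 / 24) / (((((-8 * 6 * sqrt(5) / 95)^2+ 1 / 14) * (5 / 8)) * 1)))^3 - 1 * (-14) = 128264050122271894 / 1066930049762487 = 120.22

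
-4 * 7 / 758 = -14 / 379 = -0.04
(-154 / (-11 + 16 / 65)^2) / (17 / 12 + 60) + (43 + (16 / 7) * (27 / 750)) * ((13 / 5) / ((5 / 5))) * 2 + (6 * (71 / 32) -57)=137735761744603 / 763846230000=180.32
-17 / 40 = -0.42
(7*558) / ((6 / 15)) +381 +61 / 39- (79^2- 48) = 154228 / 39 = 3954.56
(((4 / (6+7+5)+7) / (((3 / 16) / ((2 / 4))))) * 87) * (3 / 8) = 1885 / 3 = 628.33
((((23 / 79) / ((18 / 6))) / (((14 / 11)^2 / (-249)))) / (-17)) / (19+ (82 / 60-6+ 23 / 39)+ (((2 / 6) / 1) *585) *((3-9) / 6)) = -45042855 / 9241540238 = -0.00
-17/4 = -4.25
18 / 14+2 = 23 / 7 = 3.29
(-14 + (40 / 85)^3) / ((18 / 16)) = -546160 / 44217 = -12.35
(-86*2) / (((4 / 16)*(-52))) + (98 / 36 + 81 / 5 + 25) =66869 / 1170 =57.15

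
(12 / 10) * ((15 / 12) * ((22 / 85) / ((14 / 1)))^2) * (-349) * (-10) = 1.79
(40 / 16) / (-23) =-5 / 46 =-0.11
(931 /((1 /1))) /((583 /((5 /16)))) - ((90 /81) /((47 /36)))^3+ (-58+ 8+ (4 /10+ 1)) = -235904489067 /4842304720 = -48.72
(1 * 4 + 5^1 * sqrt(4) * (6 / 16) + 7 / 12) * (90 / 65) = 150 / 13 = 11.54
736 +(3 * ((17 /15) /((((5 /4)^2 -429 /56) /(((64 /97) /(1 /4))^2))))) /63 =735.94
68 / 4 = 17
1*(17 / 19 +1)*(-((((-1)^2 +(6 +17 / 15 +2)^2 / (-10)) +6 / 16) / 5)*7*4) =877814 / 11875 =73.92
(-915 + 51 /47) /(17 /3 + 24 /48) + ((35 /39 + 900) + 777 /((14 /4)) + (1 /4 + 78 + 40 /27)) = 2574441353 /2441556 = 1054.43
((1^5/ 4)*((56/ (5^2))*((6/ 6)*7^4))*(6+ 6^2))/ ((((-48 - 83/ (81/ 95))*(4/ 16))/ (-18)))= 8233547616/ 294325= 27974.34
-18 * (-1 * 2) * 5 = 180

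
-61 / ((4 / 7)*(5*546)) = -61 / 1560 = -0.04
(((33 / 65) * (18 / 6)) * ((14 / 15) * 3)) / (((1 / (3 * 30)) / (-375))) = -1871100 / 13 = -143930.77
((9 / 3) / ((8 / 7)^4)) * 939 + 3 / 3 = 6767713 / 4096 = 1652.27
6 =6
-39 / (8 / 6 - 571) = 117 / 1709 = 0.07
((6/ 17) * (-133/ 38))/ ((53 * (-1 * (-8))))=-21/ 7208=-0.00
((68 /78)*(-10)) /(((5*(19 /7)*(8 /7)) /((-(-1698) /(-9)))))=235739 /2223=106.05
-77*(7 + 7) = -1078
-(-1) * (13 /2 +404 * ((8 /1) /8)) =821 /2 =410.50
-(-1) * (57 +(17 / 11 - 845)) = -8651 / 11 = -786.45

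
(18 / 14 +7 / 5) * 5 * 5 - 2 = 456 / 7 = 65.14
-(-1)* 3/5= 3/5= 0.60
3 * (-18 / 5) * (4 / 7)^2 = -864 / 245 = -3.53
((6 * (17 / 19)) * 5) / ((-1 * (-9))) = 170 / 57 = 2.98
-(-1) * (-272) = -272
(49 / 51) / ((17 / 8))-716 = -620380 / 867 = -715.55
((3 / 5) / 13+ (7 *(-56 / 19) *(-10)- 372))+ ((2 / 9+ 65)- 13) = -1260617 / 11115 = -113.42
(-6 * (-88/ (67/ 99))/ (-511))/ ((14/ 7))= -26136/ 34237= -0.76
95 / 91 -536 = -48681 / 91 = -534.96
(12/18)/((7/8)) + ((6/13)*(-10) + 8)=1132/273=4.15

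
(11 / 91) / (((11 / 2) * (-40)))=-1 / 1820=-0.00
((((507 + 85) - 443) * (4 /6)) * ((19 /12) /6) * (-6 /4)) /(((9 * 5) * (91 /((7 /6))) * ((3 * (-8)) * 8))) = 0.00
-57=-57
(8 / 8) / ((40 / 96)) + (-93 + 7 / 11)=-4948 / 55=-89.96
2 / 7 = 0.29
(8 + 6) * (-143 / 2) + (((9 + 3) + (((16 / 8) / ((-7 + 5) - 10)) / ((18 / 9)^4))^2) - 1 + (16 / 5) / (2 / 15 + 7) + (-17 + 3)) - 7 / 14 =-990107029 / 986112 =-1004.05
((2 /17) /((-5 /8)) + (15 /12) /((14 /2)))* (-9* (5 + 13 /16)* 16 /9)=0.90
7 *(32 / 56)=4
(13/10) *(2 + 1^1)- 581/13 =-5303/130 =-40.79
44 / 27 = 1.63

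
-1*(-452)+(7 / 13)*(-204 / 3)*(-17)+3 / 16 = 223527 / 208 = 1074.65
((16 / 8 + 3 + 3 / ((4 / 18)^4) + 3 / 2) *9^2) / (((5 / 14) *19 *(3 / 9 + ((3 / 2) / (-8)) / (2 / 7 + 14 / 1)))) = 1346307480 / 29203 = 46101.68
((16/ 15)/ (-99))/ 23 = -16/ 34155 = -0.00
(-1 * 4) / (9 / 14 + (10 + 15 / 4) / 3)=-336 / 439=-0.77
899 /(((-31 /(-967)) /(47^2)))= 61946987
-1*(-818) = 818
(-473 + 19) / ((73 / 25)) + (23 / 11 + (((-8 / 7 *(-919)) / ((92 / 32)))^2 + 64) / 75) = 101588556823 / 62443689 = 1626.88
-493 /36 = -13.69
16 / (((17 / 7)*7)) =16 / 17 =0.94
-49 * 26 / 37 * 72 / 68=-22932 / 629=-36.46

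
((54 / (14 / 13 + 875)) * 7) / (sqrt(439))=702 * sqrt(439) / 714253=0.02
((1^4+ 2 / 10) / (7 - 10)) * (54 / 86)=-54 / 215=-0.25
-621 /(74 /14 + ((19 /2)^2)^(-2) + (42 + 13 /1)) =-188835129 /18331858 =-10.30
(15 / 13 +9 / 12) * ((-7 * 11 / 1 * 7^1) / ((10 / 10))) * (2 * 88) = -2347884 / 13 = -180606.46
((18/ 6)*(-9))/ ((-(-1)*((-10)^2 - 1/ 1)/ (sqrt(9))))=-0.82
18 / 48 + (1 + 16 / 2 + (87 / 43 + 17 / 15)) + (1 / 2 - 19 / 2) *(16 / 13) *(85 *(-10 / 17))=566.38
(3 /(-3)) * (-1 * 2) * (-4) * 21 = -168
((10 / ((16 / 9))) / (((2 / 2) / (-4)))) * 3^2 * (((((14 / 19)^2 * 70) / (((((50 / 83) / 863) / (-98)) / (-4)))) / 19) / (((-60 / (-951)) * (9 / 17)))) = -233555324456412 / 34295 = -6810185871.31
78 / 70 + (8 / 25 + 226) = 227.43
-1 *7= -7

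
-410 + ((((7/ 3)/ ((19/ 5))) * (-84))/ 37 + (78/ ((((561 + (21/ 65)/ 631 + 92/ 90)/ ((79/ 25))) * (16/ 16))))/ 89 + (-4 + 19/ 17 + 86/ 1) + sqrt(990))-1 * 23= -193783245422897043/ 551662382228545 + 3 * sqrt(110)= -319.81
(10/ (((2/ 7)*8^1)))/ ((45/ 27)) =21/ 8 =2.62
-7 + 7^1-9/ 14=-9/ 14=-0.64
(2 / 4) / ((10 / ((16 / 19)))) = 4 / 95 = 0.04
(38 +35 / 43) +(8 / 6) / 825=38.82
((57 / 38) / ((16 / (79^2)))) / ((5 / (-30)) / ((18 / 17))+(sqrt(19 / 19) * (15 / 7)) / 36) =-3538647 / 592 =-5977.44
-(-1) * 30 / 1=30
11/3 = 3.67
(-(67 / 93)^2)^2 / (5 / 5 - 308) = -20151121 / 22965196707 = -0.00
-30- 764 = -794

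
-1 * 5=-5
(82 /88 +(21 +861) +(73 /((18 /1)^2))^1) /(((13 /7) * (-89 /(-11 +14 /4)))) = 27541255 /687258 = 40.07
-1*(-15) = 15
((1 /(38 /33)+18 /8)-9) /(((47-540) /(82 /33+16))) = 45445 /206074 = 0.22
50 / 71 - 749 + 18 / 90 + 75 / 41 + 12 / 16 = -43403971 / 58220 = -745.52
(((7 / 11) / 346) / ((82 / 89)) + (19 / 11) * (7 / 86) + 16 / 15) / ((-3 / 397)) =-8785328527 / 54899820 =-160.02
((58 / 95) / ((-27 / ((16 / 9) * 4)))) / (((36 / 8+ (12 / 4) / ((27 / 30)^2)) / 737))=-5471488 / 378765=-14.45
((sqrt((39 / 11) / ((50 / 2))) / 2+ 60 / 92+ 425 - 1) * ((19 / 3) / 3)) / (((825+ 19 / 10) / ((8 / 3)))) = 152 * sqrt(429) / 2455893+ 14845840 / 5135049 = 2.89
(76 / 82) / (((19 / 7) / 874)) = 12236 / 41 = 298.44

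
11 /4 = 2.75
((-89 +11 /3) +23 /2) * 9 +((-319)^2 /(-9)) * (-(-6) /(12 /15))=-256396 /3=-85465.33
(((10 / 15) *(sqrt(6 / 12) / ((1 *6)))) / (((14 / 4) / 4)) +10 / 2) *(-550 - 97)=-3235 - 2588 *sqrt(2) / 63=-3293.09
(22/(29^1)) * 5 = 110/29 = 3.79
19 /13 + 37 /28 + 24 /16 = 1559 /364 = 4.28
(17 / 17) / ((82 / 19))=19 / 82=0.23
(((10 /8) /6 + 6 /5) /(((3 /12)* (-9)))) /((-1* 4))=0.16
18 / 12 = 3 / 2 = 1.50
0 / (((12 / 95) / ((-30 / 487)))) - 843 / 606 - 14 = -3109 / 202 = -15.39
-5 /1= -5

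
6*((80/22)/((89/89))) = 240/11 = 21.82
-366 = -366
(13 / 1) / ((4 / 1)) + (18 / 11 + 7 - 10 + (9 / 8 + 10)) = 1145 / 88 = 13.01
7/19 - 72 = -1361/19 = -71.63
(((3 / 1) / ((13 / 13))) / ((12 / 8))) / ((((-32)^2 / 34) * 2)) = 17 / 512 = 0.03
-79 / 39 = -2.03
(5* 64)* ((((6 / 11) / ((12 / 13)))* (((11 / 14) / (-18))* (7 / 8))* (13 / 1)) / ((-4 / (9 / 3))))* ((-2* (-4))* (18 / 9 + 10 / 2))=11830 / 3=3943.33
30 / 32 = 15 / 16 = 0.94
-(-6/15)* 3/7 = 6/35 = 0.17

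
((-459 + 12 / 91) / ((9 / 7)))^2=193738561 / 1521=127375.78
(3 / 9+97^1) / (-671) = -292 / 2013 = -0.15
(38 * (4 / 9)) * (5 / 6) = 380 / 27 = 14.07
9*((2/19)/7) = 18/133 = 0.14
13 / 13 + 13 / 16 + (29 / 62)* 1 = 1131 / 496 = 2.28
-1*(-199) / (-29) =-199 / 29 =-6.86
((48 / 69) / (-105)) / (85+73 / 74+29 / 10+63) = -592 / 13571817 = -0.00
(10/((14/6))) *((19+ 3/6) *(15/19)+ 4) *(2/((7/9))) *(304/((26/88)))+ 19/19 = 219920.87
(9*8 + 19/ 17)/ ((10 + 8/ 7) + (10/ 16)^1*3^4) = 69608/ 58803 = 1.18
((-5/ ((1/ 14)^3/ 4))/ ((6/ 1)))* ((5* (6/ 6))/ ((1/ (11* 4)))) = -6036800/ 3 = -2012266.67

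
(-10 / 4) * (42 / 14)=-15 / 2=-7.50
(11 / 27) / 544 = 11 / 14688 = 0.00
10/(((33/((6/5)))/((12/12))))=4/11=0.36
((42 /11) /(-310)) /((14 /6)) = -9 /1705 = -0.01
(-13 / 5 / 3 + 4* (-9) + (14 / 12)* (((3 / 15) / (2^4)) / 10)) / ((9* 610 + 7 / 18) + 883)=-0.01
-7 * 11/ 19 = -77/ 19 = -4.05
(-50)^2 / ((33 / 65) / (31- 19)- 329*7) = -1.09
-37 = -37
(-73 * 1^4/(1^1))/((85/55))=-803/17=-47.24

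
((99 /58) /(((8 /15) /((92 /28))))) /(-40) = -6831 /25984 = -0.26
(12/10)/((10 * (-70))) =-3/1750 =-0.00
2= 2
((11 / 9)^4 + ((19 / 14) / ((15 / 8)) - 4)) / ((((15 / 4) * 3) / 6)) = -1919144 / 3444525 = -0.56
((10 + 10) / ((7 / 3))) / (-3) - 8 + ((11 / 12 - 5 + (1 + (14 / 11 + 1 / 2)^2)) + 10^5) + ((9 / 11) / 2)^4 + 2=491894457533 / 4919376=99991.23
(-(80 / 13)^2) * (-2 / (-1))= -12800 / 169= -75.74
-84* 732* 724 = -44517312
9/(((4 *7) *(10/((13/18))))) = 0.02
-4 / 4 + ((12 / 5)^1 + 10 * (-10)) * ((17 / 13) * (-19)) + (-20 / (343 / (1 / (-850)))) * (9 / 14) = 1286217164 / 530621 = 2423.98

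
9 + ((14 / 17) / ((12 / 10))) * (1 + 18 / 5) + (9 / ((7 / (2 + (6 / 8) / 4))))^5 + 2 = 10168006247 / 53477376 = 190.14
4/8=1/2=0.50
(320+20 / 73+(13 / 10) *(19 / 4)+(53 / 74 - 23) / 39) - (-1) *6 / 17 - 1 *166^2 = -1950482546279 / 71630520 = -27229.77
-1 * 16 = -16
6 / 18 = 0.33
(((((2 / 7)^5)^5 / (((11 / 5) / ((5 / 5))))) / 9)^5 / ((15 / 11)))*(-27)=-26584559915698317458076141205606891520000 / 416673403589968943621218565578153715445981410027871260531978827072229259623975044110020843004656868337551901418007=-0.00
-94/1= -94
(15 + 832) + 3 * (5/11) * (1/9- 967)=-471.48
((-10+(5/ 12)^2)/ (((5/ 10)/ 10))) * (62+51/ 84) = -12402475/ 1008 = -12304.04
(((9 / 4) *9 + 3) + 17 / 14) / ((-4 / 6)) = -2055 / 56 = -36.70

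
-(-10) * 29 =290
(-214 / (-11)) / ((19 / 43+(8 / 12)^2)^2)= 32050566 / 1294139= 24.77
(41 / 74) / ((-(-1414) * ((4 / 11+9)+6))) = 451 / 17683484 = 0.00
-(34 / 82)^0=-1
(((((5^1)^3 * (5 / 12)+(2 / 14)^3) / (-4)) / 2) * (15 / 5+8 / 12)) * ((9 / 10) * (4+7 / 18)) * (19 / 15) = -119.44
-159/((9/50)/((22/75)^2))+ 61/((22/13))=-593413/14850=-39.96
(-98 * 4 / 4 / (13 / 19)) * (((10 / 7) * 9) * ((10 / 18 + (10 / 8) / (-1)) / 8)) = 16625 / 104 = 159.86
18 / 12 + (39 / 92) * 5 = 333 / 92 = 3.62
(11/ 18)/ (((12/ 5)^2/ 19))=5225/ 2592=2.02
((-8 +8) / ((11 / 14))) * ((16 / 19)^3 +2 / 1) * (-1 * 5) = 0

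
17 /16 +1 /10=93 /80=1.16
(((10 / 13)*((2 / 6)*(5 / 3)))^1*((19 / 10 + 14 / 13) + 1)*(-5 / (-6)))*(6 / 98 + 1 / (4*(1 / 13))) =8388325 / 1788696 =4.69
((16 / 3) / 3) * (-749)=-11984 / 9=-1331.56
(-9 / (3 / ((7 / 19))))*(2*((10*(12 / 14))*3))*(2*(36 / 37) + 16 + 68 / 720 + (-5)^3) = 6079.81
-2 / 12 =-1 / 6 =-0.17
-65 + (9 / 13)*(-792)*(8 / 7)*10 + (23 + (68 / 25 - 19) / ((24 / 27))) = -115145733 / 18200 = -6326.69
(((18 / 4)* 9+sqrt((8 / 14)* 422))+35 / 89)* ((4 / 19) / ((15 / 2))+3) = 1726* sqrt(2954) / 1995+6281777 / 50730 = 170.85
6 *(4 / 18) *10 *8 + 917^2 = 2522987 / 3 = 840995.67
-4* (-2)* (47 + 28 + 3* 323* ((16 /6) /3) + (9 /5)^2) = 563744 /75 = 7516.59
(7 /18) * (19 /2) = 133 /36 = 3.69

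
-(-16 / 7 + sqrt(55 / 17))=16 / 7 - sqrt(935) / 17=0.49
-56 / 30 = -28 / 15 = -1.87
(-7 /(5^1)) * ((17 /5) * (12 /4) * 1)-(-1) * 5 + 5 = -107 /25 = -4.28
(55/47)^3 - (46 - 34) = -1079501/103823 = -10.40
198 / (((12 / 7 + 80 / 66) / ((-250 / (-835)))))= 571725 / 28223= 20.26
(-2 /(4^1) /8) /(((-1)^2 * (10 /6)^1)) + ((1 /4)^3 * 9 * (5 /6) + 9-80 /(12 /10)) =-110567 /1920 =-57.59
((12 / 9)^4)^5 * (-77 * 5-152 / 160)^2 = 454945544700166144 / 9685512225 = 46971758.86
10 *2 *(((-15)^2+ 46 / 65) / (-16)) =-282.13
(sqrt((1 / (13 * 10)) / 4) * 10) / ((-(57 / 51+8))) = -17 * sqrt(130) / 4030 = -0.05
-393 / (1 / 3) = -1179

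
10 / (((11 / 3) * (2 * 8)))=15 / 88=0.17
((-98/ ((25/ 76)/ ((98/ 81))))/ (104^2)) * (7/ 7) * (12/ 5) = -45619/ 570375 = -0.08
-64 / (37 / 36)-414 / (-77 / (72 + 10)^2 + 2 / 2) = -481.07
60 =60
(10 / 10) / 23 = 1 / 23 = 0.04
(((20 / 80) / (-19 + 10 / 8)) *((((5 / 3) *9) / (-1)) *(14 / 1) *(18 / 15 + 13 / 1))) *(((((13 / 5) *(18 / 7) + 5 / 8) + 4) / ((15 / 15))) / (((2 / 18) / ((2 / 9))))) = 9501 / 10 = 950.10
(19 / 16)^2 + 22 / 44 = 489 / 256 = 1.91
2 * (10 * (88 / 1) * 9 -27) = 15786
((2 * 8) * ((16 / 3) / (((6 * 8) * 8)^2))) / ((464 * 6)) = 1 / 4810752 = 0.00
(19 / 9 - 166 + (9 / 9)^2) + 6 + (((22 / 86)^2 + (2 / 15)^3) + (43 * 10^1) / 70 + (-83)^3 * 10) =-249778153028956 / 43682625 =-5718020.68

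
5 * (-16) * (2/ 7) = -160/ 7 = -22.86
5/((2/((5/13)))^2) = 125/676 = 0.18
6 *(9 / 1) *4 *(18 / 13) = 3888 / 13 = 299.08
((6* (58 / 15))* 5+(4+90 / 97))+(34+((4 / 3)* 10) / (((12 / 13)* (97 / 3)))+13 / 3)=46475 / 291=159.71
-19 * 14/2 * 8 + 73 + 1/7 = -6936/7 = -990.86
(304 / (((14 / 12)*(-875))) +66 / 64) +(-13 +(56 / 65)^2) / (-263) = 6795593139 / 8711612000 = 0.78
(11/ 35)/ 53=11/ 1855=0.01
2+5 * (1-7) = -28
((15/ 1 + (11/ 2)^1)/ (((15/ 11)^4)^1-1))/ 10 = 600281/ 719680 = 0.83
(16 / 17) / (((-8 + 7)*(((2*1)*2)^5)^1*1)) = -1 / 1088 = -0.00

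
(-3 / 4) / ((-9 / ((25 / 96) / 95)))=5 / 21888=0.00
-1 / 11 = -0.09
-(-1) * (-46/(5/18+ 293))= -828/5279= -0.16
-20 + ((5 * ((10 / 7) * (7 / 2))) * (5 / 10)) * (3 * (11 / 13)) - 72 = -1567 / 26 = -60.27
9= 9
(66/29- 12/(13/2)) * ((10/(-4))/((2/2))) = -405/377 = -1.07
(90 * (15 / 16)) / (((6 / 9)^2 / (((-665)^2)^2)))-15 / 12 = 1188044925046835 / 32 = 37126403907713.59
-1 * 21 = -21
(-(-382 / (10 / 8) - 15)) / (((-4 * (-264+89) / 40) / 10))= 916 / 5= 183.20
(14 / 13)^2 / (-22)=-98 / 1859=-0.05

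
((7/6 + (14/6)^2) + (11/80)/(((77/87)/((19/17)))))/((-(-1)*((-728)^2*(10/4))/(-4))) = -581317/28380643200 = -0.00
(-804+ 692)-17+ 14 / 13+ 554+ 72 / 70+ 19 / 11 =2146308 / 5005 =428.83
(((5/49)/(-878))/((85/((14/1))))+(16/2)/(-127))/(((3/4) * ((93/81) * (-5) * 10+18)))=0.00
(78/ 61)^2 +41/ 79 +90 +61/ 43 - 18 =955256034/ 12640237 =75.57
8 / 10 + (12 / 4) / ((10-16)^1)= 3 / 10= 0.30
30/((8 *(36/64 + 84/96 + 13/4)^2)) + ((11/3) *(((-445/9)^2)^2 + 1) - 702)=21914299.90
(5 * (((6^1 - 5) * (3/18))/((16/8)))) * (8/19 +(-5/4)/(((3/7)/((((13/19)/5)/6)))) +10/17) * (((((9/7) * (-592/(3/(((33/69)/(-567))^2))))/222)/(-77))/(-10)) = -0.00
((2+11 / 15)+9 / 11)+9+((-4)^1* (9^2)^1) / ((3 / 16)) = -1715.45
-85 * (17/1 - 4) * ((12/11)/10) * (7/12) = -1547/22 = -70.32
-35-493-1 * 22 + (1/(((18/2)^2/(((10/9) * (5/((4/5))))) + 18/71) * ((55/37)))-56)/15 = -9663533413/17451720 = -553.73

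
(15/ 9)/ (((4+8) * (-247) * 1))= -5/ 8892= -0.00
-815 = -815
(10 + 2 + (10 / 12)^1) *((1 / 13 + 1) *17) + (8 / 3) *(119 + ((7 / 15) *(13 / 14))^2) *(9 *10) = 1874601 / 65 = 28840.02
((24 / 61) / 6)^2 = 0.00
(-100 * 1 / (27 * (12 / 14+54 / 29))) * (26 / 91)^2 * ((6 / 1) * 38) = -110200 / 4347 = -25.35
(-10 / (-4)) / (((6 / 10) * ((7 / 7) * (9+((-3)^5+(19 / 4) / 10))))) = -500 / 28023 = -0.02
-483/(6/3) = -483/2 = -241.50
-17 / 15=-1.13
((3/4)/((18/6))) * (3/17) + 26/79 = 2005/5372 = 0.37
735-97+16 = 654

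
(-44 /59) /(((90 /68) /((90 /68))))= -44 /59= -0.75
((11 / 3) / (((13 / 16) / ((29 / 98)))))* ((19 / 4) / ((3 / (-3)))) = -12122 / 1911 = -6.34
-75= -75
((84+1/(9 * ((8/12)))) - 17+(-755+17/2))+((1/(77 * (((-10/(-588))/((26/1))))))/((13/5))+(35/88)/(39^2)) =-89905261/133848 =-671.70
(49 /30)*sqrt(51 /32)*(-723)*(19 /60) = -224371*sqrt(102) /4800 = -472.09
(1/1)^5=1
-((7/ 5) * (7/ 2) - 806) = 8011/ 10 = 801.10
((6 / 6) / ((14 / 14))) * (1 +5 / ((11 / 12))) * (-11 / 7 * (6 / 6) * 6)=-426 / 7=-60.86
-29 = -29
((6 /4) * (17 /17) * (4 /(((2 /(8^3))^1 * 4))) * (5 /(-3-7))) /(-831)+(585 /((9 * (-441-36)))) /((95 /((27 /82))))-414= -9464147239 /22872998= -413.77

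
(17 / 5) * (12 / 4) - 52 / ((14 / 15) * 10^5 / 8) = 89211 / 8750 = 10.20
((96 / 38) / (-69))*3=-48 / 437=-0.11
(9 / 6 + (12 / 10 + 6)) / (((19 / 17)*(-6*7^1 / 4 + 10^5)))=1479 / 18998005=0.00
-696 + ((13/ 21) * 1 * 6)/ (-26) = -4873/ 7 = -696.14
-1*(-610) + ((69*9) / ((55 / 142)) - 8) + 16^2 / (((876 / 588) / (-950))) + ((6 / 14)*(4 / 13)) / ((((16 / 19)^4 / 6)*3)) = -481998025754403 / 2993070080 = -161038.00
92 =92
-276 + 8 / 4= -274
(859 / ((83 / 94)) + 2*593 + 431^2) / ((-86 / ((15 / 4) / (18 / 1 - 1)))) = -320055 / 664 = -482.01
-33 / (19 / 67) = -2211 / 19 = -116.37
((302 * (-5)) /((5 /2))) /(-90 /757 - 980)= 228614 /370975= 0.62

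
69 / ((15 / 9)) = 207 / 5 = 41.40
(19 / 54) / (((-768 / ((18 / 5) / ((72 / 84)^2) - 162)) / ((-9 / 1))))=-29849 / 46080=-0.65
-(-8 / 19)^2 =-64 / 361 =-0.18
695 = 695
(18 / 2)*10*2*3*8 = 4320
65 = 65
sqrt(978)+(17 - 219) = -202+sqrt(978) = -170.73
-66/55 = -6/5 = -1.20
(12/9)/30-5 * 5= -1123/45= -24.96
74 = 74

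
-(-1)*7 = 7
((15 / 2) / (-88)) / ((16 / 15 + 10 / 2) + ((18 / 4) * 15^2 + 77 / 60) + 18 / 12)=-25 / 299596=-0.00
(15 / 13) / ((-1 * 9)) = -5 / 39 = -0.13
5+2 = 7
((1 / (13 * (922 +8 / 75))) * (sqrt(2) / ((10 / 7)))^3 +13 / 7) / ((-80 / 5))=-13 / 112 - 1029 * sqrt(2) / 287697280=-0.12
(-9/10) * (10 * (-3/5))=27/5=5.40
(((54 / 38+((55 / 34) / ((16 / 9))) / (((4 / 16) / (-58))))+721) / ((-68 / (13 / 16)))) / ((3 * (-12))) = 8588099 / 50605056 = 0.17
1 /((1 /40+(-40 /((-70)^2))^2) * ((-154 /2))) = -68600 /132407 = -0.52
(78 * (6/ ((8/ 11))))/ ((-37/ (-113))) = 145431/ 74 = 1965.28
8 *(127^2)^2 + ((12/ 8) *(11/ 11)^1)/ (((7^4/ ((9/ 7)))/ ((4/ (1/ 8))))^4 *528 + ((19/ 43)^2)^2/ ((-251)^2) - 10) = 393441005071371198233429680583994623512/ 189049159132674194789161184963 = 2081157128.00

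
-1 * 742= -742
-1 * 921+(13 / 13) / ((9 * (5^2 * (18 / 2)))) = -1865024 / 2025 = -921.00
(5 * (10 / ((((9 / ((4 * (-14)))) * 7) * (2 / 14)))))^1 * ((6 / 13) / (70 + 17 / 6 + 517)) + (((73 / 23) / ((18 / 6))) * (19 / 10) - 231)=-7276972021 / 31744830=-229.23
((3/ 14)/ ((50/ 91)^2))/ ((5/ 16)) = 7098/ 3125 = 2.27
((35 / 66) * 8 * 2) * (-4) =-1120 / 33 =-33.94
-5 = -5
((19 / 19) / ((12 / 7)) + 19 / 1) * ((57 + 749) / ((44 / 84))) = 662935 / 22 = 30133.41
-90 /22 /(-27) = 0.15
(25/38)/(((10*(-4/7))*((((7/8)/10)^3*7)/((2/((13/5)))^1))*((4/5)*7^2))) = -2000000/4151329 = -0.48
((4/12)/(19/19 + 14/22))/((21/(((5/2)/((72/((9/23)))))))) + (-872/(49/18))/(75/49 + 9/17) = -155.50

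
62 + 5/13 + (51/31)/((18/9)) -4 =47721/806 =59.21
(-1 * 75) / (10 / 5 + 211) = -25 / 71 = -0.35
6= 6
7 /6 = 1.17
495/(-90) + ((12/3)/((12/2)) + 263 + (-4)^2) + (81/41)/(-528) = 5935079/21648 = 274.16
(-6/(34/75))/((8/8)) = -225/17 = -13.24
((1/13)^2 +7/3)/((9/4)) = 4744/4563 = 1.04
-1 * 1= -1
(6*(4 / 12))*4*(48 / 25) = 15.36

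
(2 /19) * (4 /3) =8 /57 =0.14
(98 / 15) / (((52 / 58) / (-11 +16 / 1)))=1421 / 39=36.44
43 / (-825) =-43 / 825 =-0.05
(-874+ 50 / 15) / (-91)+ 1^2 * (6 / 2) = 3431 / 273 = 12.57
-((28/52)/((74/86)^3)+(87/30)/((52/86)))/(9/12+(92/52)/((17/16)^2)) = -21471333319/8819447095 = -2.43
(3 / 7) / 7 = 3 / 49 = 0.06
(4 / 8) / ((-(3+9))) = -1 / 24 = -0.04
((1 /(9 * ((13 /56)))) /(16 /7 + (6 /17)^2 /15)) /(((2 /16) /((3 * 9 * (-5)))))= -16993200 /75413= -225.34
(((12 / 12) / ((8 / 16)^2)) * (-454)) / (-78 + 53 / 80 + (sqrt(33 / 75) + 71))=2324480 * sqrt(11) / 254233 + 73656960 / 254233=320.05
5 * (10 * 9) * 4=1800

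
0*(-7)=0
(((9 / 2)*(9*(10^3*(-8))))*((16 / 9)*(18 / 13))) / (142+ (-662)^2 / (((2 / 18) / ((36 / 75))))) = -129600000 / 307670363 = -0.42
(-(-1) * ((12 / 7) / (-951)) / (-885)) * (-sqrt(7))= -4 * sqrt(7) / 1963815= -0.00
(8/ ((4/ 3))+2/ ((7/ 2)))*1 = 46/ 7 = 6.57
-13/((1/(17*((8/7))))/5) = -8840/7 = -1262.86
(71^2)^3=128100283921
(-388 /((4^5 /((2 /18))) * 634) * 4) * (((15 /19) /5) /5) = -97 /11564160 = -0.00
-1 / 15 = -0.07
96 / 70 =48 / 35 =1.37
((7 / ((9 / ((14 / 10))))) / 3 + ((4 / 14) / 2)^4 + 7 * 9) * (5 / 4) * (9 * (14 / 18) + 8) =102691445 / 86436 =1188.06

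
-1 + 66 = 65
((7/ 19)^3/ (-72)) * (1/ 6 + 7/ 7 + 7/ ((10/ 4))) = -40817/ 14815440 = -0.00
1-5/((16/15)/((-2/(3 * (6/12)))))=29/4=7.25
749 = 749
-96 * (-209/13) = 20064/13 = 1543.38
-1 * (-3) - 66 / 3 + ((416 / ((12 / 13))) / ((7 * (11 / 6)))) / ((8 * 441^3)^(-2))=181852869401503791919 / 11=16532079036500344719.91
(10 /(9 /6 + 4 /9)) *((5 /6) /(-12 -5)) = -30 /119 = -0.25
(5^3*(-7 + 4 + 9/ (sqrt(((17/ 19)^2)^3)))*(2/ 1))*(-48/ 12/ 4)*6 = -14347.24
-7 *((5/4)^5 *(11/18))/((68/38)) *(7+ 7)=-32003125/313344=-102.13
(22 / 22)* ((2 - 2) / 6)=0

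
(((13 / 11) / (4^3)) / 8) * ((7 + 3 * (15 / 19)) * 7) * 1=8099 / 53504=0.15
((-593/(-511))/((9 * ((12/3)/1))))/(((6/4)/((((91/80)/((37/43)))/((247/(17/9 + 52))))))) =2473403/399056544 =0.01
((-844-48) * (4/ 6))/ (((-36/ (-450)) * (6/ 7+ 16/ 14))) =-11150/ 3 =-3716.67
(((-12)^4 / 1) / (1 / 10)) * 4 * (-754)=-625397760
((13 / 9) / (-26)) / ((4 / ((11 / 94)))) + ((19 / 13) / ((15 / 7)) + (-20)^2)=176267333 / 439920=400.68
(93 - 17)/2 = 38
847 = 847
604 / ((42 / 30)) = 3020 / 7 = 431.43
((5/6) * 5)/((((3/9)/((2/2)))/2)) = 25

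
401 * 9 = 3609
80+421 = 501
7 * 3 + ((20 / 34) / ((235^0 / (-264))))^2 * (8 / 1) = 55762869 / 289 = 192951.10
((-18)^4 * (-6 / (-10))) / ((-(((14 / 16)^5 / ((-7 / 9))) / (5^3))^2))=-13045963161600000 / 5764801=-2263037902.19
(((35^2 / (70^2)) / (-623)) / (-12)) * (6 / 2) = 1 / 9968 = 0.00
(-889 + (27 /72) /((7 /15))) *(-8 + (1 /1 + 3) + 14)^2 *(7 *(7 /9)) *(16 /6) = -34817300 /27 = -1289529.63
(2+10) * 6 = 72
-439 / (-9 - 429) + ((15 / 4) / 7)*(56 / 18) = 1169 / 438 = 2.67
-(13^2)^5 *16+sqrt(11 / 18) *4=-2205735869584+2 *sqrt(22) / 3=-2205735869580.87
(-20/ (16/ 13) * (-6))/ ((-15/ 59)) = -767/ 2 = -383.50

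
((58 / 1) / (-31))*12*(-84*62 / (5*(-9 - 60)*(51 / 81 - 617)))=526176 / 956915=0.55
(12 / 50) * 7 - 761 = -18983 / 25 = -759.32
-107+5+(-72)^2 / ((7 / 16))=82230 / 7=11747.14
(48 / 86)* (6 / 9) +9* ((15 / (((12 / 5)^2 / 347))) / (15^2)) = 75373 / 2064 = 36.52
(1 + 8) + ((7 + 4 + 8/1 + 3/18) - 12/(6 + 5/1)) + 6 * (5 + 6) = 6143/66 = 93.08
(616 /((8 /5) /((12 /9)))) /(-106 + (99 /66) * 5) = -3080 /591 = -5.21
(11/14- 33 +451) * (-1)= -5863/14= -418.79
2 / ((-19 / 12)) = -24 / 19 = -1.26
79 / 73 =1.08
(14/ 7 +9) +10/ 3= 43/ 3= 14.33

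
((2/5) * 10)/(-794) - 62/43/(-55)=19884/938905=0.02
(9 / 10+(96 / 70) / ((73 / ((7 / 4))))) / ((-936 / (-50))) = 0.05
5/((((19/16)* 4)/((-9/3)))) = -3.16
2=2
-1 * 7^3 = -343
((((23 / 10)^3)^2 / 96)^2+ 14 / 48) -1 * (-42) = 411674624432020321 / 9216000000000000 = 44.67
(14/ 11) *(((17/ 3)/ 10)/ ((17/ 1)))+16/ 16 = 1.04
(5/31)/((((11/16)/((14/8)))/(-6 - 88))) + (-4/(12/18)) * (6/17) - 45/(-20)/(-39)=-40.77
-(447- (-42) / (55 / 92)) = -28449 / 55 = -517.25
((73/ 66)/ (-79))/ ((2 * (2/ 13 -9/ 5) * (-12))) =-4745/ 13389552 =-0.00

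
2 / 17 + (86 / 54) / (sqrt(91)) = 2 / 17 + 43*sqrt(91) / 2457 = 0.28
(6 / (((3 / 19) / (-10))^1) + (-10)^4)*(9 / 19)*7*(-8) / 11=-4848480 / 209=-23198.47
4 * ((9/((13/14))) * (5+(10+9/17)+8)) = 201600/221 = 912.22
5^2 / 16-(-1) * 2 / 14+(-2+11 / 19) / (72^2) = 43541 / 25536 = 1.71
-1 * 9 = -9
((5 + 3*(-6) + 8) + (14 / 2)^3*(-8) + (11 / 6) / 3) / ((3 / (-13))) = 643123 / 54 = 11909.69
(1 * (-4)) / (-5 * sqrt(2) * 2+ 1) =4 / 199+ 40 * sqrt(2) / 199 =0.30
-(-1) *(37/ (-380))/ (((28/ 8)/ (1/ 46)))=-37/ 61180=-0.00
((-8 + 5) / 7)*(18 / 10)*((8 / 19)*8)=-1728 / 665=-2.60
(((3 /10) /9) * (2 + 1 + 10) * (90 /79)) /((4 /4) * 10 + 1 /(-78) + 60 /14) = 21294 /615647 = 0.03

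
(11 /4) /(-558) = -0.00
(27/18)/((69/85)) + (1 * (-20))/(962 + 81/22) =357117/195454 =1.83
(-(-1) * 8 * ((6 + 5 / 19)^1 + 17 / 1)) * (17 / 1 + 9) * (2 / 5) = 183872 / 95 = 1935.49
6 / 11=0.55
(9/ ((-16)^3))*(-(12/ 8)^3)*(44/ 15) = 891/ 40960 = 0.02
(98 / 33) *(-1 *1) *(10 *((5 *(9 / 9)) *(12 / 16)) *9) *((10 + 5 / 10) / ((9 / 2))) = -25725 / 11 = -2338.64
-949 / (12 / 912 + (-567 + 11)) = 72124 / 42255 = 1.71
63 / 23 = 2.74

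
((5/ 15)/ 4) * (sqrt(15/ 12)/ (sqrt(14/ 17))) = sqrt(1190)/ 336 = 0.10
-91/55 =-1.65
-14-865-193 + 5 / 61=-65387 / 61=-1071.92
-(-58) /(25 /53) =3074 /25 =122.96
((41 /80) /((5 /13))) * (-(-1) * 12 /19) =0.84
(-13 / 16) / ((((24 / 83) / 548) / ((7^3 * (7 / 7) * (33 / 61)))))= -557736179 / 1952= -285725.50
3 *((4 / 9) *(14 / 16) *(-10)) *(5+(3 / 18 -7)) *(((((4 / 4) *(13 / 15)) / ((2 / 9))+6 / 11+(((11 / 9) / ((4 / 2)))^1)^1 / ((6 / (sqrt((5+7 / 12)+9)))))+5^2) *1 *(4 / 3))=21175 *sqrt(21) / 8748+22673 / 27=850.83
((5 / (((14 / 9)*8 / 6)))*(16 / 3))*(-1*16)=-1440 / 7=-205.71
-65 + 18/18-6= -70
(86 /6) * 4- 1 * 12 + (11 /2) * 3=371 /6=61.83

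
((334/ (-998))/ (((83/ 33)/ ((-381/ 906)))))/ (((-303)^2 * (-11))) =-21209/ 382780304202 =-0.00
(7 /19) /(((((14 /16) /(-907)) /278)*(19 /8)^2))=-129098752 /6859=-18821.80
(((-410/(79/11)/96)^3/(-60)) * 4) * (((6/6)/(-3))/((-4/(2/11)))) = 208486025/981471043584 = 0.00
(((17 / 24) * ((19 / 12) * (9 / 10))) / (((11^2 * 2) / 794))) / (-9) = -128231 / 348480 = -0.37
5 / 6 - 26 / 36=1 / 9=0.11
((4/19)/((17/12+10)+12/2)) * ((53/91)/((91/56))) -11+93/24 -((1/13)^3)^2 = -7643086191661/1073366478184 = -7.12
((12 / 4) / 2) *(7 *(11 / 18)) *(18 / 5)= 231 / 10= 23.10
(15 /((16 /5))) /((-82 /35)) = -2625 /1312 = -2.00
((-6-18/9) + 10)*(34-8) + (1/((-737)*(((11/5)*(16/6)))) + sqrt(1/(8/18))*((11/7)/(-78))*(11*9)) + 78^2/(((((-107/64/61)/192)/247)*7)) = -135672758286814175/90214696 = -1503887551.61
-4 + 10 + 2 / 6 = 19 / 3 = 6.33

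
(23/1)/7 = 23/7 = 3.29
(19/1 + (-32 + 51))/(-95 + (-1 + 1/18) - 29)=-684/2249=-0.30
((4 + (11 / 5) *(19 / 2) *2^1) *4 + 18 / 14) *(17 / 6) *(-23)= -2524687 / 210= -12022.32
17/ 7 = 2.43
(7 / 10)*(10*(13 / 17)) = 91 / 17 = 5.35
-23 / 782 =-1 / 34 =-0.03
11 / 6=1.83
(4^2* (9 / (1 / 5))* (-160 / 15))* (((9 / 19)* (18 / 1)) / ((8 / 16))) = -2488320 / 19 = -130964.21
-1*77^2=-5929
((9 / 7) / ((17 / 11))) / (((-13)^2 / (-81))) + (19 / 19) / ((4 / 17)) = 309811 / 80444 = 3.85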